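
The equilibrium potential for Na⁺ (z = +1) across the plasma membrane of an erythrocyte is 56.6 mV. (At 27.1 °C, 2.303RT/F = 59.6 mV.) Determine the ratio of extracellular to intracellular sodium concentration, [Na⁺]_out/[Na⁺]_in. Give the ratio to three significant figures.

8.91

log₁₀([out]/[in]) = E·z/(59.6) = 56.6 × 1 / 59.6 = 0.9497
[out]/[in] = 10^(0.9497) = 8.906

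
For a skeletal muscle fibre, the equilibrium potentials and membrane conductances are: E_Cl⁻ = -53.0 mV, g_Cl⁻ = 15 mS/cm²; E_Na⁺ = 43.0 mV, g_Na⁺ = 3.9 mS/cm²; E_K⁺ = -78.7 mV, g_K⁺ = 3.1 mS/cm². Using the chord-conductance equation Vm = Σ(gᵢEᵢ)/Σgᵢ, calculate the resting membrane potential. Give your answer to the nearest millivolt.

-40 mV

Σ gᵢEᵢ = 15·(-53.0) + 3.9·(43.0) + 3.1·(-78.7) = -871.27
Σ gᵢ = 15 + 3.9 + 3.1 = 22
Vm = -871.27 / 22 = -39.60 mV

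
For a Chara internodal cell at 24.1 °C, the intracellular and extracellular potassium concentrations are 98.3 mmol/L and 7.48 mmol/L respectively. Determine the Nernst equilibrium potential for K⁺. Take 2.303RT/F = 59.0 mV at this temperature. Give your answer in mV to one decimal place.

E = (59.0/z) · log₁₀([K⁺]_out/[K⁺]_in) with z = +1.
= (59.0/1) · log₁₀(7.48/98.3) = 59.00 · log₁₀(0.07609)
= 59.00 · (-1.1187) = -66.00 mV

-66.0 mV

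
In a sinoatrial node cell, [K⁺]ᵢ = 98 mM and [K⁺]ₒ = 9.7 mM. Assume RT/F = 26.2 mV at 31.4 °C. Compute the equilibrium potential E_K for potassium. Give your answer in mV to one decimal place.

E = (26.2/z) · ln([K⁺]_out/[K⁺]_in) with z = +1.
= (26.2/1) · ln(9.7/98) = 26.20 · ln(0.09898)
= 26.20 · (-2.3128) = -60.60 mV

-60.6 mV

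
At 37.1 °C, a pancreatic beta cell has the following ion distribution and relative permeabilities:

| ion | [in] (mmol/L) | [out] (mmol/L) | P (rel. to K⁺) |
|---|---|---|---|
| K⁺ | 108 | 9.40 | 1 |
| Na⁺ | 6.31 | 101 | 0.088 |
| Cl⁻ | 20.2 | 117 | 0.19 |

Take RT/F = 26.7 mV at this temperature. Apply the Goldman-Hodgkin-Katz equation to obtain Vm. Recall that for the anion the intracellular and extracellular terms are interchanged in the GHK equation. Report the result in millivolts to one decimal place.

Vm = 26.7 · ln[(Σ P·[cation]ₒ + Σ P·[anion]ᵢ) / (Σ P·[cation]ᵢ + Σ P·[anion]ₒ)]
Numerator = 1×9.40 + 0.088×101 + 0.19×20.2 = 22.13
Denominator = 1×108 + 0.088×6.31 + 0.19×117 = 130.8
Vm = 26.7 · ln(0.16918) = 26.7 × (-1.7768) = -47.44 mV

-47.4 mV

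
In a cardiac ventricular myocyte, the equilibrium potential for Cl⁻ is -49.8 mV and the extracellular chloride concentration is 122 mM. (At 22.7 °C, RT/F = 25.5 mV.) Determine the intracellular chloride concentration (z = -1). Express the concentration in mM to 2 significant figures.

Nernst: E = (25.5/-1) · ln([out]/[in]), so ln([out]/[in]) = -49.8 × -1 / 25.5 = 1.9529.
[out]/[in] = e^(1.9529) = 7.049.
[in] = 122 / 7.049 = 17.31 mM.

17 mM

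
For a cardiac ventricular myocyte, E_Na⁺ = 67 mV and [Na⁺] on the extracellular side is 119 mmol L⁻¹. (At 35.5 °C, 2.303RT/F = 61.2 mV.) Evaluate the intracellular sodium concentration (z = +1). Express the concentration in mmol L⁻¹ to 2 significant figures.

9.6 mmol L⁻¹

Nernst: E = (61.2/1) · log₁₀([out]/[in]), so log₁₀([out]/[in]) = 67.0 × 1 / 61.2 = 1.0948.
[out]/[in] = 10^(1.0948) = 12.44.
[in] = 119 / 12.44 = 9.567 mmol L⁻¹.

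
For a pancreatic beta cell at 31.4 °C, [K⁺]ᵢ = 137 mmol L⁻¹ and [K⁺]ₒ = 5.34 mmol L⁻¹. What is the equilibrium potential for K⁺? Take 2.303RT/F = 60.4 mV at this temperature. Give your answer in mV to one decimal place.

-85.1 mV

E = (60.4/z) · log₁₀([K⁺]_out/[K⁺]_in) with z = +1.
= (60.4/1) · log₁₀(5.34/137) = 60.40 · log₁₀(0.03898)
= 60.40 · (-1.4092) = -85.11 mV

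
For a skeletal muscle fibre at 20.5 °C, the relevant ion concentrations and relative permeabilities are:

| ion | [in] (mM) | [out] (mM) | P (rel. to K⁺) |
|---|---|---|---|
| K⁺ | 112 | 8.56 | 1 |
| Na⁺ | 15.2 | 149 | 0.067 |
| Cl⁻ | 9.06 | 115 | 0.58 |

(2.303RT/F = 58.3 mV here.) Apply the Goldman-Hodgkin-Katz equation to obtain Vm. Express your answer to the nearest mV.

Vm = 58.3 · log₁₀[(Σ P·[cation]ₒ + Σ P·[anion]ᵢ) / (Σ P·[cation]ᵢ + Σ P·[anion]ₒ)]
Numerator = 1×8.56 + 0.067×149 + 0.58×9.06 = 23.8
Denominator = 1×112 + 0.067×15.2 + 0.58×115 = 179.7
Vm = 58.3 · log₁₀(0.13242) = 58.3 × (-0.8781) = -51.19 mV

-51 mV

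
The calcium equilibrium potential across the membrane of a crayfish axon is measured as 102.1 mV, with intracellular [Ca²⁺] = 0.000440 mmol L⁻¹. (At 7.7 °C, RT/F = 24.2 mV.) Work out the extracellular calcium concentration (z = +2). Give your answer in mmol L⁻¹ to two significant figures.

2.0 mmol L⁻¹

Nernst: E = (24.2/2) · ln([out]/[in]), so ln([out]/[in]) = 102.1 × 2 / 24.2 = 8.4380.
[out]/[in] = e^(8.4380) = 4619.
[out] = 4619 × 0.000440 = 2.033 mmol L⁻¹.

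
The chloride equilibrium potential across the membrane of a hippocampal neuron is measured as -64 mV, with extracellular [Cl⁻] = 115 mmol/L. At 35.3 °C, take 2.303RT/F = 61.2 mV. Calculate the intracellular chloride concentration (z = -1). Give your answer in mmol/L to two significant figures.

10 mmol/L

Nernst: E = (61.2/-1) · log₁₀([out]/[in]), so log₁₀([out]/[in]) = -64.0 × -1 / 61.2 = 1.0458.
[out]/[in] = 10^(1.0458) = 11.11.
[in] = 115 / 11.11 = 10.35 mmol/L.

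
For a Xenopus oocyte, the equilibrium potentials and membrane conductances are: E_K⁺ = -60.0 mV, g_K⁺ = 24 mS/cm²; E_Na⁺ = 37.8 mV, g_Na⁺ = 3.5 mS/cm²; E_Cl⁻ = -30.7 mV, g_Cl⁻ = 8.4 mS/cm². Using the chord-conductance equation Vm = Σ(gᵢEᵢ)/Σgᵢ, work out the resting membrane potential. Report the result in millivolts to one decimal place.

-43.6 mV

Σ gᵢEᵢ = 24·(-60.0) + 3.5·(37.8) + 8.4·(-30.7) = -1565.58
Σ gᵢ = 24 + 3.5 + 8.4 = 35.9
Vm = -1565.58 / 35.9 = -43.61 mV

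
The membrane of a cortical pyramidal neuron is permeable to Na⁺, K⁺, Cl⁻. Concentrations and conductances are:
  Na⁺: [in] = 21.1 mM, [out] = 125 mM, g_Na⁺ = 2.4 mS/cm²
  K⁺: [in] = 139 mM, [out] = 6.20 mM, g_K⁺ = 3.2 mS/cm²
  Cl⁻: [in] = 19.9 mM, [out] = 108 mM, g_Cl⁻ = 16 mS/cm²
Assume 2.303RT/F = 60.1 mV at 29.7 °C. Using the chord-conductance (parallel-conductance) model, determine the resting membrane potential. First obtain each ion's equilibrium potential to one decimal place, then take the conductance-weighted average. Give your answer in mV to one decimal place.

-39.5 mV

E_Na⁺ = (60.1/1)·log₁₀(125/21.1) = 46.4 mV
E_K⁺ = (60.1/1)·log₁₀(6.20/139) = -81.2 mV
E_Cl⁻ = (60.1/-1)·log₁₀(108/19.9) = -44.1 mV
Vm = (Σ gᵢEᵢ)/(Σ gᵢ) = (2.4·46.4 + 3.2·-81.2 + 16·-44.1) / (2.4 + 3.2 + 16)
= -854.08 / 21.6 = -39.54 mV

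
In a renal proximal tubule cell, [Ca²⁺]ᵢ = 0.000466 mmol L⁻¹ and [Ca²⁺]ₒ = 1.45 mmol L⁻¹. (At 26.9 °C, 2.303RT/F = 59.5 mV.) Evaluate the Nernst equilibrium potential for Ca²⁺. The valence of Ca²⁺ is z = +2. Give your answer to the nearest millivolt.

104 mV

E = (59.5/z) · log₁₀([Ca²⁺]_out/[Ca²⁺]_in) with z = +2.
= (59.5/2) · log₁₀(1.45/0.000466) = 29.75 · log₁₀(3112)
= 29.75 · (3.4930) = 103.92 mV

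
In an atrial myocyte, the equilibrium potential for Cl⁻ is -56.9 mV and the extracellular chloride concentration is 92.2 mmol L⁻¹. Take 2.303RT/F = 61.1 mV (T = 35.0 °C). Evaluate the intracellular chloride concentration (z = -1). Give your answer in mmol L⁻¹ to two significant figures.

11 mmol L⁻¹

Nernst: E = (61.1/-1) · log₁₀([out]/[in]), so log₁₀([out]/[in]) = -56.9 × -1 / 61.1 = 0.9313.
[out]/[in] = 10^(0.9313) = 8.536.
[in] = 92.2 / 8.536 = 10.8 mmol L⁻¹.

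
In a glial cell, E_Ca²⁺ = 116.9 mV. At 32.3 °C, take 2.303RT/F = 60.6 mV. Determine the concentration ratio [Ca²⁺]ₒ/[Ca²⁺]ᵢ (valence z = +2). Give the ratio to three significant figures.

7210

log₁₀([out]/[in]) = E·z/(60.6) = 116.9 × 2 / 60.6 = 3.8581
[out]/[in] = 10^(3.8581) = 7212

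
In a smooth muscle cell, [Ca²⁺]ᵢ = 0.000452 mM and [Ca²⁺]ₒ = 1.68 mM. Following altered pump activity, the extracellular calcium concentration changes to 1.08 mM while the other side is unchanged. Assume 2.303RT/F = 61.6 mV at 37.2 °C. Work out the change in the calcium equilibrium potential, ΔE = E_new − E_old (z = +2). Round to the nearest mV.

E_old = (61.6/2)·log₁₀(1.68/0.000452) = 109.96 mV
E_new = (61.6/2)·log₁₀(1.08/0.000452) = 104.05 mV
ΔE = 104.05 − (109.96) = -5.91 mV

-6 mV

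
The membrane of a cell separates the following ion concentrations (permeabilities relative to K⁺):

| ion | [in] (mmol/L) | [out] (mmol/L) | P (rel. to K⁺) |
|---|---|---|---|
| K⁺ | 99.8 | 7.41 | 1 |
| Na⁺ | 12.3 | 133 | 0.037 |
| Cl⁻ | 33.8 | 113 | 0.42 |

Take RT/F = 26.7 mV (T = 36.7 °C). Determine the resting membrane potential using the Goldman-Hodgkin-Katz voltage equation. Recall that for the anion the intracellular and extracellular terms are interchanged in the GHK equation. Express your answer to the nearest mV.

Vm = 26.7 · ln[(Σ P·[cation]ₒ + Σ P·[anion]ᵢ) / (Σ P·[cation]ᵢ + Σ P·[anion]ₒ)]
Numerator = 1×7.41 + 0.037×133 + 0.42×33.8 = 26.53
Denominator = 1×99.8 + 0.037×12.3 + 0.42×113 = 147.7
Vm = 26.7 · ln(0.17958) = 26.7 × (-1.7171) = -45.85 mV

-46 mV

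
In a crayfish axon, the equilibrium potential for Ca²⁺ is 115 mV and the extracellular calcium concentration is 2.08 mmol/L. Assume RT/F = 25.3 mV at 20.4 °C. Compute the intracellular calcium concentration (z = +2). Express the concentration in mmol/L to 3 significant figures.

Nernst: E = (25.3/2) · ln([out]/[in]), so ln([out]/[in]) = 115.0 × 2 / 25.3 = 9.0909.
[out]/[in] = e^(9.0909) = 8874.
[in] = 2.08 / 8874 = 0.0002344 mmol/L.

0.000234 mmol/L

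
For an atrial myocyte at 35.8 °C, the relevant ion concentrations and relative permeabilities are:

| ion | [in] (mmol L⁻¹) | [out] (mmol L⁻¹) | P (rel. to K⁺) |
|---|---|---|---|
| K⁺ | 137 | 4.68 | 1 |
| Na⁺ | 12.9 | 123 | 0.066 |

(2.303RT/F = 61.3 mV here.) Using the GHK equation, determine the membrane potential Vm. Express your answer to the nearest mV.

Vm = 61.3 · log₁₀[(Σ P·[cation]ₒ + Σ P·[anion]ᵢ) / (Σ P·[cation]ᵢ + Σ P·[anion]ₒ)]
Numerator = 1×4.68 + 0.066×123 = 12.8
Denominator = 1×137 + 0.066×12.9 = 137.9
Vm = 61.3 · log₁₀(0.092839) = 61.3 × (-1.0323) = -63.28 mV

-63 mV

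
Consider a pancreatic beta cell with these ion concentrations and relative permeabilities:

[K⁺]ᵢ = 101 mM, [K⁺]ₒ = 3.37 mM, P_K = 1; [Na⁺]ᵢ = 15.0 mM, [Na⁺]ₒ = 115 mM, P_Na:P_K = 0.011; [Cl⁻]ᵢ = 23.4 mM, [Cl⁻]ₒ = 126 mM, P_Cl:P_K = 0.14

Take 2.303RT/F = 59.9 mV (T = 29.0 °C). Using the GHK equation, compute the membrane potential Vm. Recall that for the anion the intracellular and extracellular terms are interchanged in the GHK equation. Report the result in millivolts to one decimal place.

Vm = 59.9 · log₁₀[(Σ P·[cation]ₒ + Σ P·[anion]ᵢ) / (Σ P·[cation]ᵢ + Σ P·[anion]ₒ)]
Numerator = 1×3.37 + 0.011×115 + 0.14×23.4 = 7.911
Denominator = 1×101 + 0.011×15.0 + 0.14×126 = 118.8
Vm = 59.9 · log₁₀(0.066588) = 59.9 × (-1.1766) = -70.48 mV

-70.5 mV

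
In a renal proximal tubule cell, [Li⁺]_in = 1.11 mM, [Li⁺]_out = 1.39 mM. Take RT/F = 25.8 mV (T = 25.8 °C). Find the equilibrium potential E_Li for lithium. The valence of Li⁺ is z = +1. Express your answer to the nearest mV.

6 mV

E = (25.8/z) · ln([Li⁺]_out/[Li⁺]_in) with z = +1.
= (25.8/1) · ln(1.39/1.11) = 25.80 · ln(1.252)
= 25.80 · (0.2249) = 5.80 mV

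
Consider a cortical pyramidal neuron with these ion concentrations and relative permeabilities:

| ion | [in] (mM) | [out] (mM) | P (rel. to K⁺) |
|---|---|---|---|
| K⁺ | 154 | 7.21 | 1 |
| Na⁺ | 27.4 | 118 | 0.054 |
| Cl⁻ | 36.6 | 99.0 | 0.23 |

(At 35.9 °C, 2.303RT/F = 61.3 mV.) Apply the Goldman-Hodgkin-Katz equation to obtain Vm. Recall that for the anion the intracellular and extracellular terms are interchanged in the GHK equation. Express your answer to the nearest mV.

Vm = 61.3 · log₁₀[(Σ P·[cation]ₒ + Σ P·[anion]ᵢ) / (Σ P·[cation]ᵢ + Σ P·[anion]ₒ)]
Numerator = 1×7.21 + 0.054×118 + 0.23×36.6 = 22
Denominator = 1×154 + 0.054×27.4 + 0.23×99.0 = 178.2
Vm = 61.3 · log₁₀(0.12342) = 61.3 × (-0.9086) = -55.70 mV

-56 mV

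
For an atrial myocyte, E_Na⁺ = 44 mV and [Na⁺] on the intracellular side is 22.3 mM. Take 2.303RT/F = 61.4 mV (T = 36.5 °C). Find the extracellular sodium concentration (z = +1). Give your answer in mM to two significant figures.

120 mM

Nernst: E = (61.4/1) · log₁₀([out]/[in]), so log₁₀([out]/[in]) = 44.0 × 1 / 61.4 = 0.7166.
[out]/[in] = 10^(0.7166) = 5.207.
[out] = 5.207 × 22.3 = 116.1 mM.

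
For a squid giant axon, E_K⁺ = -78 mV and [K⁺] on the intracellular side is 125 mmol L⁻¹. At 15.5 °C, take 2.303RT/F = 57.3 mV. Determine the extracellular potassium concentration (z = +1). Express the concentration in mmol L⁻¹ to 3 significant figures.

Nernst: E = (57.3/1) · log₁₀([out]/[in]), so log₁₀([out]/[in]) = -78.0 × 1 / 57.3 = -1.3613.
[out]/[in] = 10^(-1.3613) = 0.04353.
[out] = 0.04353 × 125 = 5.441 mmol L⁻¹.

5.44 mmol L⁻¹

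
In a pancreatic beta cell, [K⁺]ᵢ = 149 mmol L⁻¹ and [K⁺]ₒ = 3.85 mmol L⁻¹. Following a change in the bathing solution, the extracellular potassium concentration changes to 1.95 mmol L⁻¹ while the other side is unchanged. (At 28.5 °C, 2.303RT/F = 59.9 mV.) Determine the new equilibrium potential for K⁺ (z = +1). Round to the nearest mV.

After the shift: [K⁺]_out = 1.95, [K⁺]_in = 149 mmol L⁻¹.
E_new = (59.9/1)·log₁₀(1.95/149) = 59.90 · (-1.8832) = -112.80 mV

-113 mV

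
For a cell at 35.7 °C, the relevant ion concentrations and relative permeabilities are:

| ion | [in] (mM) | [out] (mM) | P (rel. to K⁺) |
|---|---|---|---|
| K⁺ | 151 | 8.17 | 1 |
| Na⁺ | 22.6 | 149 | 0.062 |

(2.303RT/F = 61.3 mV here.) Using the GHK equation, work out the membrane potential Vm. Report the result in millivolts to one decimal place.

-57.8 mV

Vm = 61.3 · log₁₀[(Σ P·[cation]ₒ + Σ P·[anion]ᵢ) / (Σ P·[cation]ᵢ + Σ P·[anion]ₒ)]
Numerator = 1×8.17 + 0.062×149 = 17.41
Denominator = 1×151 + 0.062×22.6 = 152.4
Vm = 61.3 · log₁₀(0.11422) = 61.3 × (-0.9422) = -57.76 mV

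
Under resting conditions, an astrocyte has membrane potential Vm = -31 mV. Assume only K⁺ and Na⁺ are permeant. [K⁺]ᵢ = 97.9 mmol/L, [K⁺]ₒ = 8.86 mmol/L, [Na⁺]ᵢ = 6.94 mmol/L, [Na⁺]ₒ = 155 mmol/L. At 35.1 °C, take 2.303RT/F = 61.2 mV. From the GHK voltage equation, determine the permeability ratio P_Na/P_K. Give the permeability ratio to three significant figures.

0.142

Let α = P_Na/P_K. GHK: Vm = 61.2·log₁₀[(Kₒ + α·Naₒ)/(Kᵢ + α·Naᵢ)].
10^(Vm/61.2) = 10^(-31.0/61.2) = 0.3115
So 0.3115·(Kᵢ + α·Naᵢ) = Kₒ + α·Naₒ → α = (0.3115·97.9 − 8.86) / (155.0 − 0.3115·6.94)
α = (30.5 − 8.86) / (155.0 − 2.162) = 21.64/152.8 = 0.1416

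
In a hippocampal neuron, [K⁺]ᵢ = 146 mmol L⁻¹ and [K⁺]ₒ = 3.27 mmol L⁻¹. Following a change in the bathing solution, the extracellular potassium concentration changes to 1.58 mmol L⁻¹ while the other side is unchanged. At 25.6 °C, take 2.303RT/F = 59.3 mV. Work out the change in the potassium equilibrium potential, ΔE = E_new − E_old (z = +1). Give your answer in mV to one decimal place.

E_old = (59.3/1)·log₁₀(3.27/146) = -97.83 mV
E_new = (59.3/1)·log₁₀(1.58/146) = -116.57 mV
ΔE = -116.57 − (-97.83) = -18.73 mV

-18.7 mV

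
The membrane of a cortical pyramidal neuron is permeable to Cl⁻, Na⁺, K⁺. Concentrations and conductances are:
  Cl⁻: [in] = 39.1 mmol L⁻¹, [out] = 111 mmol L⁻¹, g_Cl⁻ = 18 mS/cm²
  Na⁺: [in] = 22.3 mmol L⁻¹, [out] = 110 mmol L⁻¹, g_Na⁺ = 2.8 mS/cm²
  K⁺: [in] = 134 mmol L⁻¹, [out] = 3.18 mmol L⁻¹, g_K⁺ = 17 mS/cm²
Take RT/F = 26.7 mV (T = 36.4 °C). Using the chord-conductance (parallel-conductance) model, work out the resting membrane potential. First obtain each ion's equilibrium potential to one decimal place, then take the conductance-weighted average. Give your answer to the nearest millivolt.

-55 mV

E_Cl⁻ = (26.7/-1)·ln(111/39.1) = -27.9 mV
E_Na⁺ = (26.7/1)·ln(110/22.3) = 42.6 mV
E_K⁺ = (26.7/1)·ln(3.18/134) = -99.9 mV
Vm = (Σ gᵢEᵢ)/(Σ gᵢ) = (18·-27.9 + 2.8·42.6 + 17·-99.9) / (18 + 2.8 + 17)
= -2081.22 / 37.8 = -55.06 mV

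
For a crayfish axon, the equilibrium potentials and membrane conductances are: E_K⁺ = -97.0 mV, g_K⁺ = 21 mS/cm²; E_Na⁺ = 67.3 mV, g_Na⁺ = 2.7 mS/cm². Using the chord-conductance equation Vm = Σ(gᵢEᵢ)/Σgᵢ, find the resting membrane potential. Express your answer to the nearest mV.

-78 mV

Σ gᵢEᵢ = 21·(-97.0) + 2.7·(67.3) = -1855.29
Σ gᵢ = 21 + 2.7 = 23.7
Vm = -1855.29 / 23.7 = -78.28 mV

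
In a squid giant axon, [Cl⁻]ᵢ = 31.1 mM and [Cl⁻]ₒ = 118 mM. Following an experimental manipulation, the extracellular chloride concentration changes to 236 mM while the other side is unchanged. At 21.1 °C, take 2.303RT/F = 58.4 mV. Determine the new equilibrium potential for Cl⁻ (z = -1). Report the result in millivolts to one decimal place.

-51.4 mV

After the shift: [Cl⁻]_out = 236, [Cl⁻]_in = 31.1 mM.
E_new = (58.4/-1)·log₁₀(236/31.1) = -58.40 · (0.8802) = -51.40 mV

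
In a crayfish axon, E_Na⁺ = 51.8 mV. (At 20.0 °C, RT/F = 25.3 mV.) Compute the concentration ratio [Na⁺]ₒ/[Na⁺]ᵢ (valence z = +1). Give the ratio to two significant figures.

ln([out]/[in]) = E·z/(25.3) = 51.8 × 1 / 25.3 = 2.0474
[out]/[in] = e^(2.0474) = 7.748

7.7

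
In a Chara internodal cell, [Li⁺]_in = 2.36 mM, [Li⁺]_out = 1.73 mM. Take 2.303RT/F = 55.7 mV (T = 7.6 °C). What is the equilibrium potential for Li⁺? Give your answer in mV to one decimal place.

-7.5 mV

E = (55.7/z) · log₁₀([Li⁺]_out/[Li⁺]_in) with z = +1.
= (55.7/1) · log₁₀(1.73/2.36) = 55.70 · log₁₀(0.7331)
= 55.70 · (-0.1349) = -7.51 mV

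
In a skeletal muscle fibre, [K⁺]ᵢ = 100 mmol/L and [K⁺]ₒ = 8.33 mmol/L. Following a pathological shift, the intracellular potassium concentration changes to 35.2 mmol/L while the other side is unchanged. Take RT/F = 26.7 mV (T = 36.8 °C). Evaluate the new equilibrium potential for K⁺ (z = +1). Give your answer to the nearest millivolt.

-38 mV

After the shift: [K⁺]_out = 8.33, [K⁺]_in = 35.2 mmol/L.
E_new = (26.7/1)·ln(8.33/35.2) = 26.70 · (-1.4412) = -38.48 mV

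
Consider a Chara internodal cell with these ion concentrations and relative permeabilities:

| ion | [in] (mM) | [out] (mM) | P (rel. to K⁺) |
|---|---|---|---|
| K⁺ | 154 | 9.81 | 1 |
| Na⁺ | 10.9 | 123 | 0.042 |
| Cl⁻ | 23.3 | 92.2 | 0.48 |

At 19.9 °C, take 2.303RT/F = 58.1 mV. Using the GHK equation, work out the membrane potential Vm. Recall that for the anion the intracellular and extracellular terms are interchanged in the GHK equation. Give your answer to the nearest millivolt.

Vm = 58.1 · log₁₀[(Σ P·[cation]ₒ + Σ P·[anion]ᵢ) / (Σ P·[cation]ᵢ + Σ P·[anion]ₒ)]
Numerator = 1×9.81 + 0.042×123 + 0.48×23.3 = 26.16
Denominator = 1×154 + 0.042×10.9 + 0.48×92.2 = 198.7
Vm = 58.1 · log₁₀(0.13165) = 58.1 × (-0.8806) = -51.16 mV

-51 mV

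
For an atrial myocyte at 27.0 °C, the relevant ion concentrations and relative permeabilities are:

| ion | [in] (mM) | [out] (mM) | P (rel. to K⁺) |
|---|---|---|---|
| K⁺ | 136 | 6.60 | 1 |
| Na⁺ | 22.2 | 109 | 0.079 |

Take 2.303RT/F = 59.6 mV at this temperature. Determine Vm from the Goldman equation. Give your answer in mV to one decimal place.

Vm = 59.6 · log₁₀[(Σ P·[cation]ₒ + Σ P·[anion]ᵢ) / (Σ P·[cation]ᵢ + Σ P·[anion]ₒ)]
Numerator = 1×6.60 + 0.079×109 = 15.21
Denominator = 1×136 + 0.079×22.2 = 137.8
Vm = 59.6 · log₁₀(0.11042) = 59.6 × (-0.9569) = -57.03 mV

-57.0 mV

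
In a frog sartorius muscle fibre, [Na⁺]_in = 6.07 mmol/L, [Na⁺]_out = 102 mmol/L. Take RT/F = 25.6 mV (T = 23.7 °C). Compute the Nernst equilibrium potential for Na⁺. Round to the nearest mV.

72 mV

E = (25.6/z) · ln([Na⁺]_out/[Na⁺]_in) with z = +1.
= (25.6/1) · ln(102/6.07) = 25.60 · ln(16.8)
= 25.60 · (2.8216) = 72.23 mV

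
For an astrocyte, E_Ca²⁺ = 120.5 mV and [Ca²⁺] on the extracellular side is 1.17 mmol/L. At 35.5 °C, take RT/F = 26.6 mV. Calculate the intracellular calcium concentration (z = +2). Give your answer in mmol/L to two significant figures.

0.00014 mmol/L

Nernst: E = (26.6/2) · ln([out]/[in]), so ln([out]/[in]) = 120.5 × 2 / 26.6 = 9.0602.
[out]/[in] = e^(9.0602) = 8605.
[in] = 1.17 / 8605 = 0.000136 mmol/L.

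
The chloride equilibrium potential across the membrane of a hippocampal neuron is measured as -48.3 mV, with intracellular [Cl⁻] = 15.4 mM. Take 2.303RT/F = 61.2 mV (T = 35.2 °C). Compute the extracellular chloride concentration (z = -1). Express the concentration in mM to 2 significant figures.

95 mM

Nernst: E = (61.2/-1) · log₁₀([out]/[in]), so log₁₀([out]/[in]) = -48.3 × -1 / 61.2 = 0.7892.
[out]/[in] = 10^(0.7892) = 6.155.
[out] = 6.155 × 15.4 = 94.78 mM.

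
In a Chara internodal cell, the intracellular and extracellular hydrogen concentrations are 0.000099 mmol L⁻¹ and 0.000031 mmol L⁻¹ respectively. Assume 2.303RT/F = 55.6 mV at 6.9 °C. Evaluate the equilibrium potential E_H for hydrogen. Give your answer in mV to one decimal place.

E = (55.6/z) · log₁₀([H⁺]_out/[H⁺]_in) with z = +1.
= (55.6/1) · log₁₀(0.000031/0.000099) = 55.60 · log₁₀(0.3131)
= 55.60 · (-0.5043) = -28.04 mV

-28.0 mV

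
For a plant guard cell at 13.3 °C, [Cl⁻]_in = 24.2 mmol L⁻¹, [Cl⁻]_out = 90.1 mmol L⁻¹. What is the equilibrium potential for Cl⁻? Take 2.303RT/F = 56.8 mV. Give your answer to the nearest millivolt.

-32 mV

E = (56.8/z) · log₁₀([Cl⁻]_out/[Cl⁻]_in) with z = -1.
For an anion, dividing by z = -1 reverses the sign.
= (56.8/-1) · log₁₀(90.1/24.2) = -56.80 · log₁₀(3.723)
= -56.80 · (0.5709) = -32.43 mV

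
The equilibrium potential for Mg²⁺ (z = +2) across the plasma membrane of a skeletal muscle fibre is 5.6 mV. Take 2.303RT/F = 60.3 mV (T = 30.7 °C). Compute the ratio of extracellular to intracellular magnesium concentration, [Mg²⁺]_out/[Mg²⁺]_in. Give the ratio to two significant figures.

log₁₀([out]/[in]) = E·z/(60.3) = 5.6 × 2 / 60.3 = 0.1857
[out]/[in] = 10^(0.1857) = 1.534

1.5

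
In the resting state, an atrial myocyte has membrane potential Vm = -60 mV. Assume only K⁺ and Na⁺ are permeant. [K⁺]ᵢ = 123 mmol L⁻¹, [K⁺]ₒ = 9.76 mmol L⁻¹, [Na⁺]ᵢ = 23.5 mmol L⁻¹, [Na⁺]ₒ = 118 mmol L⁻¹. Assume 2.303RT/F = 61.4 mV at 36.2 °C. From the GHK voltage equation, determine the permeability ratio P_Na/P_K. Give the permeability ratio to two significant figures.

0.028

Let α = P_Na/P_K. GHK: Vm = 61.4·log₁₀[(Kₒ + α·Naₒ)/(Kᵢ + α·Naᵢ)].
10^(Vm/61.4) = 10^(-60.0/61.4) = 0.10539
So 0.10539·(Kᵢ + α·Naᵢ) = Kₒ + α·Naₒ → α = (0.10539·123.0 − 9.76) / (118.0 − 0.10539·23.5)
α = (12.96 − 9.76) / (118.0 − 2.477) = 3.203/115.5 = 0.02773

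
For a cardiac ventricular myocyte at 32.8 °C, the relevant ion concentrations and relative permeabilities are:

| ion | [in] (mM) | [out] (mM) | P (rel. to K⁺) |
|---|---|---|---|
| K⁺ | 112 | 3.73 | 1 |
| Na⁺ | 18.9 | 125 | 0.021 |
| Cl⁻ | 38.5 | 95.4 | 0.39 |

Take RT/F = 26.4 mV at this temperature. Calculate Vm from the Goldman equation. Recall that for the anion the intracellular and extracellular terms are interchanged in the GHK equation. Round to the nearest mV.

Vm = 26.4 · ln[(Σ P·[cation]ₒ + Σ P·[anion]ᵢ) / (Σ P·[cation]ᵢ + Σ P·[anion]ₒ)]
Numerator = 1×3.73 + 0.021×125 + 0.39×38.5 = 21.37
Denominator = 1×112 + 0.021×18.9 + 0.39×95.4 = 149.6
Vm = 26.4 · ln(0.14284) = 26.4 × (-1.9460) = -51.37 mV

-51 mV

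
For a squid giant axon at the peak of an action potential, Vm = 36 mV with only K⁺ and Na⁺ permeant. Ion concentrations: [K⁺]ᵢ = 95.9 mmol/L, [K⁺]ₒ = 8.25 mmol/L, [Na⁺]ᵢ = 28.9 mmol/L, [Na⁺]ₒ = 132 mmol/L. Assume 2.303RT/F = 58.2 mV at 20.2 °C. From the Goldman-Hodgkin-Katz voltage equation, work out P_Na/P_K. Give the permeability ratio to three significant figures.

Let α = P_Na/P_K. GHK: Vm = 58.2·log₁₀[(Kₒ + α·Naₒ)/(Kᵢ + α·Naᵢ)].
10^(Vm/58.2) = 10^(36.0/58.2) = 4.1549
So 4.1549·(Kᵢ + α·Naᵢ) = Kₒ + α·Naₒ → α = (4.1549·95.9 − 8.25) / (132.0 − 4.1549·28.9)
α = (398.5 − 8.25) / (132.0 − 120.1) = 390.2/11.92 = 32.72

32.7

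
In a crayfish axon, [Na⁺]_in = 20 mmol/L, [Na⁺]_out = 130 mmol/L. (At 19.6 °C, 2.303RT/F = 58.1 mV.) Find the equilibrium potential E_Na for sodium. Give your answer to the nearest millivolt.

E = (58.1/z) · log₁₀([Na⁺]_out/[Na⁺]_in) with z = +1.
= (58.1/1) · log₁₀(130/20) = 58.10 · log₁₀(6.5)
= 58.10 · (0.8129) = 47.23 mV

47 mV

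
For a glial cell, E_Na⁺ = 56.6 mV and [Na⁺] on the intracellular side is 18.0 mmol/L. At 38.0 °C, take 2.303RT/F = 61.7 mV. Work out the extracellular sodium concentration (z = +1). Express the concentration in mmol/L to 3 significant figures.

Nernst: E = (61.7/1) · log₁₀([out]/[in]), so log₁₀([out]/[in]) = 56.6 × 1 / 61.7 = 0.9173.
[out]/[in] = 10^(0.9173) = 8.267.
[out] = 8.267 × 18.0 = 148.8 mmol/L.

149 mmol/L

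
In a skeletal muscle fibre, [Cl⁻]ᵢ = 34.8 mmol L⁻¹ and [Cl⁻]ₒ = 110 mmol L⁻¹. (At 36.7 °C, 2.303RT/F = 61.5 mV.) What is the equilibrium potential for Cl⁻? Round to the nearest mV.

E = (61.5/z) · log₁₀([Cl⁻]_out/[Cl⁻]_in) with z = -1.
For an anion, dividing by z = -1 reverses the sign.
= (61.5/-1) · log₁₀(110/34.8) = -61.50 · log₁₀(3.161)
= -61.50 · (0.4998) = -30.74 mV

-31 mV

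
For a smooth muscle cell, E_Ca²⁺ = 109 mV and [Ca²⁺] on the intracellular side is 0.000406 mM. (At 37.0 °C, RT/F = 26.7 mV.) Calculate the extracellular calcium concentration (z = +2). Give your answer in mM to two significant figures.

1.4 mM

Nernst: E = (26.7/2) · ln([out]/[in]), so ln([out]/[in]) = 109.0 × 2 / 26.7 = 8.1648.
[out]/[in] = e^(8.1648) = 3515.
[out] = 3515 × 0.000406 = 1.427 mM.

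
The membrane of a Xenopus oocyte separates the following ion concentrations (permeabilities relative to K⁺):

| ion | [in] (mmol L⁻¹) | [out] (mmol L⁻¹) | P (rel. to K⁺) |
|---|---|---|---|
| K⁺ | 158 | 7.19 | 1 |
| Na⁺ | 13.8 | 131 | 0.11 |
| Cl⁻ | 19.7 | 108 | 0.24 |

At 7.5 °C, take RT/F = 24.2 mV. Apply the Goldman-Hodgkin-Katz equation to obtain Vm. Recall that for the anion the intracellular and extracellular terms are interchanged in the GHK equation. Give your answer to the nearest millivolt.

Vm = 24.2 · ln[(Σ P·[cation]ₒ + Σ P·[anion]ᵢ) / (Σ P·[cation]ᵢ + Σ P·[anion]ₒ)]
Numerator = 1×7.19 + 0.11×131 + 0.24×19.7 = 26.33
Denominator = 1×158 + 0.11×13.8 + 0.24×108 = 185.4
Vm = 24.2 · ln(0.14198) = 24.2 × (-1.9521) = -47.24 mV

-47 mV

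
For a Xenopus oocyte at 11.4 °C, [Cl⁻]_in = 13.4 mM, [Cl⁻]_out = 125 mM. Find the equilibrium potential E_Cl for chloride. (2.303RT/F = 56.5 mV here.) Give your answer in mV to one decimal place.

E = (56.5/z) · log₁₀([Cl⁻]_out/[Cl⁻]_in) with z = -1.
For an anion, dividing by z = -1 reverses the sign.
= (56.5/-1) · log₁₀(125/13.4) = -56.50 · log₁₀(9.328)
= -56.50 · (0.9698) = -54.79 mV

-54.8 mV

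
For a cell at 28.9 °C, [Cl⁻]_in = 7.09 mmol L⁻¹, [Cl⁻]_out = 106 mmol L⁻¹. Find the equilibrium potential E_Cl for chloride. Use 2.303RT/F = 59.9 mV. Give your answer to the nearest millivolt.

-70 mV

E = (59.9/z) · log₁₀([Cl⁻]_out/[Cl⁻]_in) with z = -1.
For an anion, dividing by z = -1 reverses the sign.
= (59.9/-1) · log₁₀(106/7.09) = -59.90 · log₁₀(14.95)
= -59.90 · (1.1747) = -70.36 mV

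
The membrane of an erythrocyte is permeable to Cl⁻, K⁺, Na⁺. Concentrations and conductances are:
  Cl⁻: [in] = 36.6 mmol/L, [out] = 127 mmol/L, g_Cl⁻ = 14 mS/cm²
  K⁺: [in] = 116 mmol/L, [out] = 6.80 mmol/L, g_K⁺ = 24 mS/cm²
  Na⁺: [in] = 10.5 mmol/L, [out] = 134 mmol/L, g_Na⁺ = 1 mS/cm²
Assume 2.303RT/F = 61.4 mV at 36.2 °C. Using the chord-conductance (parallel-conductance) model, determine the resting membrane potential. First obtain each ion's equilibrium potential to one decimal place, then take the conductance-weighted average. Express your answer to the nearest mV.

-57 mV

E_Cl⁻ = (61.4/-1)·log₁₀(127/36.6) = -33.2 mV
E_K⁺ = (61.4/1)·log₁₀(6.80/116) = -75.6 mV
E_Na⁺ = (61.4/1)·log₁₀(134/10.5) = 67.9 mV
Vm = (Σ gᵢEᵢ)/(Σ gᵢ) = (14·-33.2 + 24·-75.6 + 1·67.9) / (14 + 24 + 1)
= -2211.30 / 39 = -56.70 mV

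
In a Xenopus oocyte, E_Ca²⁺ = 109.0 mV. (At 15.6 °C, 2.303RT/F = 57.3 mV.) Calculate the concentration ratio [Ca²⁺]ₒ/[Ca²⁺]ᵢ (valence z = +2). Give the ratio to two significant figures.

6400

log₁₀([out]/[in]) = E·z/(57.3) = 109.0 × 2 / 57.3 = 3.8045
[out]/[in] = 10^(3.8045) = 6376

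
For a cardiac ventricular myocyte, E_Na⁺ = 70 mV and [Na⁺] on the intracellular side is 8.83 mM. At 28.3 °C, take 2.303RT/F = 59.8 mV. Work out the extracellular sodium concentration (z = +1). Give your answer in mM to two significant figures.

130 mM

Nernst: E = (59.8/1) · log₁₀([out]/[in]), so log₁₀([out]/[in]) = 70.0 × 1 / 59.8 = 1.1706.
[out]/[in] = 10^(1.1706) = 14.81.
[out] = 14.81 × 8.83 = 130.8 mM.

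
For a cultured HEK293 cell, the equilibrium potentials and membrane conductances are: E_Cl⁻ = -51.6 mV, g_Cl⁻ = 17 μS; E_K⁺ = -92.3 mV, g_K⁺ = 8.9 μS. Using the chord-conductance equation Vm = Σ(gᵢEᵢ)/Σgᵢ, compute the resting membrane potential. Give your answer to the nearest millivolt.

Σ gᵢEᵢ = 17·(-51.6) + 8.9·(-92.3) = -1698.67
Σ gᵢ = 17 + 8.9 = 25.9
Vm = -1698.67 / 25.9 = -65.59 mV

-66 mV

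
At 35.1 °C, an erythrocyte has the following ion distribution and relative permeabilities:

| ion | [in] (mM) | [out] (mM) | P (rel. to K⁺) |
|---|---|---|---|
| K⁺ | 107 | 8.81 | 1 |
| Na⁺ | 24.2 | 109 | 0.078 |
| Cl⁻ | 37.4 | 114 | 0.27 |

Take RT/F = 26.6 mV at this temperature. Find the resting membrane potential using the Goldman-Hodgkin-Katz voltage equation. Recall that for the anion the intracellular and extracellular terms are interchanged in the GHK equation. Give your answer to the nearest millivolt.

Vm = 26.6 · ln[(Σ P·[cation]ₒ + Σ P·[anion]ᵢ) / (Σ P·[cation]ᵢ + Σ P·[anion]ₒ)]
Numerator = 1×8.81 + 0.078×109 + 0.27×37.4 = 27.41
Denominator = 1×107 + 0.078×24.2 + 0.27×114 = 139.7
Vm = 26.6 · ln(0.19625) = 26.6 × (-1.6284) = -43.31 mV

-43 mV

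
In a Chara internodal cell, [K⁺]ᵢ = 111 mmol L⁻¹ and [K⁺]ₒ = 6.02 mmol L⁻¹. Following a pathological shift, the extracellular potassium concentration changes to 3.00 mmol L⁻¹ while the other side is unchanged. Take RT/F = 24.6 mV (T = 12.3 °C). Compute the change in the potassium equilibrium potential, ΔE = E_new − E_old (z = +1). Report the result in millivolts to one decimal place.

-17.1 mV

E_old = (24.6/1)·ln(6.02/111) = -71.70 mV
E_new = (24.6/1)·ln(3.00/111) = -88.83 mV
ΔE = -88.83 − (-71.70) = -17.13 mV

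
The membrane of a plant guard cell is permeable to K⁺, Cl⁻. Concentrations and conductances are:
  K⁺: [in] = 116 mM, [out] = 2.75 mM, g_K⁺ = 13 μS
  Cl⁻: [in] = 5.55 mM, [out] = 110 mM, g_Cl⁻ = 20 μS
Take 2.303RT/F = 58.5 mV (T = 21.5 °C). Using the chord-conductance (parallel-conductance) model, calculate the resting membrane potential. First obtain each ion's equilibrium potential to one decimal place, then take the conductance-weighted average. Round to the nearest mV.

E_K⁺ = (58.5/1)·log₁₀(2.75/116) = -95.1 mV
E_Cl⁻ = (58.5/-1)·log₁₀(110/5.55) = -75.9 mV
Vm = (Σ gᵢEᵢ)/(Σ gᵢ) = (13·-95.1 + 20·-75.9) / (13 + 20)
= -2754.30 / 33 = -83.46 mV

-83 mV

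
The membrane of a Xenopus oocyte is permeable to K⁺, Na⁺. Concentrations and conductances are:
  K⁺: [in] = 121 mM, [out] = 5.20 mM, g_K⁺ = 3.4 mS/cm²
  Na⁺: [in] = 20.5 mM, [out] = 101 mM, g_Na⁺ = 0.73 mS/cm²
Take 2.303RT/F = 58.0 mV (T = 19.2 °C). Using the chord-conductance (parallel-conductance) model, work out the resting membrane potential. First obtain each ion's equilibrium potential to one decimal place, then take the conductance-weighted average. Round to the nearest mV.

-58 mV

E_K⁺ = (58.0/1)·log₁₀(5.20/121) = -79.3 mV
E_Na⁺ = (58.0/1)·log₁₀(101/20.5) = 40.2 mV
Vm = (Σ gᵢEᵢ)/(Σ gᵢ) = (3.4·-79.3 + 0.73·40.2) / (3.4 + 0.73)
= -240.27 / 4.13 = -58.18 mV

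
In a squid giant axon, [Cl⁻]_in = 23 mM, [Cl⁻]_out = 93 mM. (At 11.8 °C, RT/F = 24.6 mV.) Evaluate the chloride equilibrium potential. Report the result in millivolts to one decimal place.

E = (24.6/z) · ln([Cl⁻]_out/[Cl⁻]_in) with z = -1.
For an anion, dividing by z = -1 reverses the sign.
= (24.6/-1) · ln(93/23) = -24.60 · ln(4.043)
= -24.60 · (1.3971) = -34.37 mV

-34.4 mV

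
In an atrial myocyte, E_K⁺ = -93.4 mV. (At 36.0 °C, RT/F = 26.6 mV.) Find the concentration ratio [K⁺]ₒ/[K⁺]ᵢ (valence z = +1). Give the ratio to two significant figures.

ln([out]/[in]) = E·z/(26.6) = -93.4 × 1 / 26.6 = -3.5113
[out]/[in] = e^(-3.5113) = 0.02986

0.030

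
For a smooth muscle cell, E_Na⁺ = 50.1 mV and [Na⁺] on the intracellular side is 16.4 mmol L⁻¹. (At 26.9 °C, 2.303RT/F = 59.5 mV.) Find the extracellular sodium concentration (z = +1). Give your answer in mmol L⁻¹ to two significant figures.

Nernst: E = (59.5/1) · log₁₀([out]/[in]), so log₁₀([out]/[in]) = 50.1 × 1 / 59.5 = 0.8420.
[out]/[in] = 10^(0.8420) = 6.951.
[out] = 6.951 × 16.4 = 114 mmol L⁻¹.

110 mmol L⁻¹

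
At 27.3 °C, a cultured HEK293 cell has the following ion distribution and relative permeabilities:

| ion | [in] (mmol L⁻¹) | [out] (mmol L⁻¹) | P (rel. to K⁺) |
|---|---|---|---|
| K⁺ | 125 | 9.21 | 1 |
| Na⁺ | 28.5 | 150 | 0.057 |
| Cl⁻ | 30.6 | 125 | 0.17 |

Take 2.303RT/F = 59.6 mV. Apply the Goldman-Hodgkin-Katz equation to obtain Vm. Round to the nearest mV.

-48 mV

Vm = 59.6 · log₁₀[(Σ P·[cation]ₒ + Σ P·[anion]ᵢ) / (Σ P·[cation]ᵢ + Σ P·[anion]ₒ)]
Numerator = 1×9.21 + 0.057×150 + 0.17×30.6 = 22.96
Denominator = 1×125 + 0.057×28.5 + 0.17×125 = 147.9
Vm = 59.6 · log₁₀(0.15528) = 59.6 × (-0.8089) = -48.21 mV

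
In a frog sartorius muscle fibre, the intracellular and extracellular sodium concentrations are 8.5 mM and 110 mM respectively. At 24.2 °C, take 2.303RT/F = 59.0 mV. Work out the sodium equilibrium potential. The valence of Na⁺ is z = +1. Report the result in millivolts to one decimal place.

E = (59.0/z) · log₁₀([Na⁺]_out/[Na⁺]_in) with z = +1.
= (59.0/1) · log₁₀(110/8.5) = 59.00 · log₁₀(12.94)
= 59.00 · (1.1120) = 65.61 mV

65.6 mV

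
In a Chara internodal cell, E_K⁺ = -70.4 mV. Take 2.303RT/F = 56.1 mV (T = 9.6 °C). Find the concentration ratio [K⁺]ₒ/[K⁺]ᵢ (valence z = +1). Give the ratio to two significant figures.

log₁₀([out]/[in]) = E·z/(56.1) = -70.4 × 1 / 56.1 = -1.2549
[out]/[in] = 10^(-1.2549) = 0.0556

0.056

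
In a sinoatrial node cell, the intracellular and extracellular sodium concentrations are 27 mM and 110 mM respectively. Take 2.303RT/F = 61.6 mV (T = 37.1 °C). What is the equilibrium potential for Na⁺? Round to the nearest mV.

E = (61.6/z) · log₁₀([Na⁺]_out/[Na⁺]_in) with z = +1.
= (61.6/1) · log₁₀(110/27) = 61.60 · log₁₀(4.074)
= 61.60 · (0.6100) = 37.58 mV

38 mV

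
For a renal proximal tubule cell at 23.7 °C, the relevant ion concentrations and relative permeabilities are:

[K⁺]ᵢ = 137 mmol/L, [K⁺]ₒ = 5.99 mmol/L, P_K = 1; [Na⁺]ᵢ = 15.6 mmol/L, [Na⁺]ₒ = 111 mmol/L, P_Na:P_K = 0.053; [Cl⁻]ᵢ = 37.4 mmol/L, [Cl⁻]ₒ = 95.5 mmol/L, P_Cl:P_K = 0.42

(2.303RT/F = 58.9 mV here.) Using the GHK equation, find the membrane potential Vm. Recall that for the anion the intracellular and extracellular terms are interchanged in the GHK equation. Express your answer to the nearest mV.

Vm = 58.9 · log₁₀[(Σ P·[cation]ₒ + Σ P·[anion]ᵢ) / (Σ P·[cation]ᵢ + Σ P·[anion]ₒ)]
Numerator = 1×5.99 + 0.053×111 + 0.42×37.4 = 27.58
Denominator = 1×137 + 0.053×15.6 + 0.42×95.5 = 177.9
Vm = 58.9 · log₁₀(0.155) = 58.9 × (-0.8097) = -47.69 mV

-48 mV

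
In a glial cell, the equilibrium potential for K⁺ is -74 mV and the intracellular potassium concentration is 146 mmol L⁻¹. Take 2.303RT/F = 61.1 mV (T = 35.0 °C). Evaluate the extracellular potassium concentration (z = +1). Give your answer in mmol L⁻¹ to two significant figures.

9.0 mmol L⁻¹

Nernst: E = (61.1/1) · log₁₀([out]/[in]), so log₁₀([out]/[in]) = -74.0 × 1 / 61.1 = -1.2111.
[out]/[in] = 10^(-1.2111) = 0.0615.
[out] = 0.0615 × 146 = 8.979 mmol L⁻¹.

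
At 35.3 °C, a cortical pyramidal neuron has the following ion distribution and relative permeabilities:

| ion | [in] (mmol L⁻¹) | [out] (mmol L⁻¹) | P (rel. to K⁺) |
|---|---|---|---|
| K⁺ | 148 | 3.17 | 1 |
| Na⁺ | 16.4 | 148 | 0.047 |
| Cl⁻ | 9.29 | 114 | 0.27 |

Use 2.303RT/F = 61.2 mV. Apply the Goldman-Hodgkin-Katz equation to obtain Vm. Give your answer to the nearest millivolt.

Vm = 61.2 · log₁₀[(Σ P·[cation]ₒ + Σ P·[anion]ᵢ) / (Σ P·[cation]ᵢ + Σ P·[anion]ₒ)]
Numerator = 1×3.17 + 0.047×148 + 0.27×9.29 = 12.63
Denominator = 1×148 + 0.047×16.4 + 0.27×114 = 179.6
Vm = 61.2 · log₁₀(0.070366) = 61.2 × (-1.1526) = -70.54 mV

-71 mV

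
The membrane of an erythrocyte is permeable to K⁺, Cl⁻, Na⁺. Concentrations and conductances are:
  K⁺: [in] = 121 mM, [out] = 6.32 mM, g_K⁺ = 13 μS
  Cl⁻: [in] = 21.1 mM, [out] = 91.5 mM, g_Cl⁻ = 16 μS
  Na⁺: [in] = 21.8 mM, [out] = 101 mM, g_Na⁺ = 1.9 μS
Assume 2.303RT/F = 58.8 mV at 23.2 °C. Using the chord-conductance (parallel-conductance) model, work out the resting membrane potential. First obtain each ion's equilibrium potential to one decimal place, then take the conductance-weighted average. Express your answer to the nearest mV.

E_K⁺ = (58.8/1)·log₁₀(6.32/121) = -75.4 mV
E_Cl⁻ = (58.8/-1)·log₁₀(91.5/21.1) = -37.5 mV
E_Na⁺ = (58.8/1)·log₁₀(101/21.8) = 39.2 mV
Vm = (Σ gᵢEᵢ)/(Σ gᵢ) = (13·-75.4 + 16·-37.5 + 1.9·39.2) / (13 + 16 + 1.9)
= -1505.72 / 30.9 = -48.73 mV

-49 mV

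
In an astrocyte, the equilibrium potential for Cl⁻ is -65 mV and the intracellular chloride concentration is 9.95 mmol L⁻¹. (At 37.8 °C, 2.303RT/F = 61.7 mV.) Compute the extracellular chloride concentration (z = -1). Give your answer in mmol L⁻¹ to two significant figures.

110 mmol L⁻¹

Nernst: E = (61.7/-1) · log₁₀([out]/[in]), so log₁₀([out]/[in]) = -65.0 × -1 / 61.7 = 1.0535.
[out]/[in] = 10^(1.0535) = 11.31.
[out] = 11.31 × 9.95 = 112.5 mmol L⁻¹.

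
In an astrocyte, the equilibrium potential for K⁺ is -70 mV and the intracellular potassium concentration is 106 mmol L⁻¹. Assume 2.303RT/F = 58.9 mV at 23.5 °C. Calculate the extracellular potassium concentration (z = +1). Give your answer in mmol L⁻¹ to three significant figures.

6.87 mmol L⁻¹

Nernst: E = (58.9/1) · log₁₀([out]/[in]), so log₁₀([out]/[in]) = -70.0 × 1 / 58.9 = -1.1885.
[out]/[in] = 10^(-1.1885) = 0.0648.
[out] = 0.0648 × 106 = 6.868 mmol L⁻¹.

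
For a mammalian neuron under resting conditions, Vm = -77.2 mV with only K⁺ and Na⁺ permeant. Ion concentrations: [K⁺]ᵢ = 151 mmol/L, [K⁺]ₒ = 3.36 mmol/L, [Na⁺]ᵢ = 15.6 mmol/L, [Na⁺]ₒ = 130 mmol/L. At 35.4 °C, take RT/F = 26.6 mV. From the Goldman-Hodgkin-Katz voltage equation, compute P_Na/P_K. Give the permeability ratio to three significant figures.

Let α = P_Na/P_K. GHK: Vm = 26.6·ln[(Kₒ + α·Naₒ)/(Kᵢ + α·Naᵢ)].
e^(Vm/26.6) = e^(-77.2/26.6) = 0.054899
So 0.054899·(Kᵢ + α·Naᵢ) = Kₒ + α·Naₒ → α = (0.054899·151.0 − 3.36) / (130.0 − 0.054899·15.6)
α = (8.29 − 3.36) / (130.0 − 0.8564) = 4.93/129.1 = 0.03817

0.0382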